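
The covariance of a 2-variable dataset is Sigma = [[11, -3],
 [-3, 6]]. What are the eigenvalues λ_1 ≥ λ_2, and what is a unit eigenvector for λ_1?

Step 1 — characteristic polynomial of 2×2 Sigma:
  det(Sigma - λI) = λ² - trace · λ + det = 0.
  trace = 11 + 6 = 17, det = 11·6 - (-3)² = 57.
Step 2 — discriminant:
  Δ = trace² - 4·det = 289 - 228 = 61.
Step 3 — eigenvalues:
  λ = (trace ± √Δ)/2 = (17 ± 7.8102)/2,
  λ_1 = 12.4051,  λ_2 = 4.5949.

Step 4 — unit eigenvector for λ_1: solve (Sigma - λ_1 I)v = 0. First row:
  (11 - 12.4051)·v_x + (-3)·v_y = 0, i.e. (-1.4051)·v_x + (-3)·v_y = 0,
  so v ∝ (b, λ_1 - a) = (-3, 1.4051); multiply by -1 so the first entry is positive: u = (3, -1.4051).
  ||u|| = √((3)² + (-1.4051)²) = √(10.9744) ≈ 3.3128,
  v_1 = u/||u|| ≈ (0.9056, -0.4242) (||v_1|| = 1).

λ_1 = 12.4051,  λ_2 = 4.5949;  v_1 ≈ (0.9056, -0.4242)


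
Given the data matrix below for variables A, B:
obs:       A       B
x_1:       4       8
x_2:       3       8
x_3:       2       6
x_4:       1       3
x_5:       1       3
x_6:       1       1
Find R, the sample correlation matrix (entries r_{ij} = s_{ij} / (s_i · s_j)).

Step 1 — column means:
  mean(A) = (4 + 3 + 2 + 1 + 1 + 1) / 6 = 12/6 = 2
  mean(B) = (8 + 8 + 6 + 3 + 3 + 1) / 6 = 29/6 = 4.8333

Step 2 — sample variances and covariances s[i,j] = (1/(n-1)) · Σ_k (x_{k,i} - mean_i) · (x_{k,j} - mean_j), with n-1 = 5:
  s[A,A] = ((2)·(2) + (1)·(1) + (0)·(0) + (-1)·(-1) + (-1)·(-1) + (-1)·(-1)) / 5 = 8/5 = 1.6
  s[A,B] = ((2)·(3.1667) + (1)·(3.1667) + (0)·(1.1667) + (-1)·(-1.8333) + (-1)·(-1.8333) + (-1)·(-3.8333)) / 5 = 17/5 = 3.4
  s[B,B] = ((3.1667)·(3.1667) + (3.1667)·(3.1667) + (1.1667)·(1.1667) + (-1.8333)·(-1.8333) + (-1.8333)·(-1.8333) + (-3.8333)·(-3.8333)) / 5 = 42.8333/5 = 8.5667
  Sample standard deviations s_i = √(s[i,i]):
  s(A) = √(1.6) = 1.2649
  s(B) = √(8.5667) = 2.9269

Step 3 — r_{ij} = s_{ij} / (s_i · s_j):
  r[A,A] = 1 (diagonal).
  r[A,B] = 3.4 / (1.2649 · 2.9269) = 3.4 / 3.7023 = 0.9184
  r[B,B] = 1 (diagonal).

R is symmetric with unit diagonal. Assembling:

R = [[1, 0.9184],
 [0.9184, 1]]


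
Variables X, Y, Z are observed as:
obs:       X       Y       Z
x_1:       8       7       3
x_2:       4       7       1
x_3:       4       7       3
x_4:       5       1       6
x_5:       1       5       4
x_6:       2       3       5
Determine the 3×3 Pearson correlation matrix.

Step 1 — column means:
  mean(X) = (8 + 4 + 4 + 5 + 1 + 2) / 6 = 24/6 = 4
  mean(Y) = (7 + 7 + 7 + 1 + 5 + 3) / 6 = 30/6 = 5
  mean(Z) = (3 + 1 + 3 + 6 + 4 + 5) / 6 = 22/6 = 3.6667

Step 2 — sample variances and covariances s[i,j] = (1/(n-1)) · Σ_k (x_{k,i} - mean_i) · (x_{k,j} - mean_j), with n-1 = 5:
  s[X,X] = ((4)·(4) + (0)·(0) + (0)·(0) + (1)·(1) + (-3)·(-3) + (-2)·(-2)) / 5 = 30/5 = 6
  s[X,Y] = ((4)·(2) + (0)·(2) + (0)·(2) + (1)·(-4) + (-3)·(0) + (-2)·(-2)) / 5 = 8/5 = 1.6
  s[X,Z] = ((4)·(-0.6667) + (0)·(-2.6667) + (0)·(-0.6667) + (1)·(2.3333) + (-3)·(0.3333) + (-2)·(1.3333)) / 5 = -4/5 = -0.8
  s[Y,Y] = ((2)·(2) + (2)·(2) + (2)·(2) + (-4)·(-4) + (0)·(0) + (-2)·(-2)) / 5 = 32/5 = 6.4
  s[Y,Z] = ((2)·(-0.6667) + (2)·(-2.6667) + (2)·(-0.6667) + (-4)·(2.3333) + (0)·(0.3333) + (-2)·(1.3333)) / 5 = -20/5 = -4
  s[Z,Z] = ((-0.6667)·(-0.6667) + (-2.6667)·(-2.6667) + (-0.6667)·(-0.6667) + (2.3333)·(2.3333) + (0.3333)·(0.3333) + (1.3333)·(1.3333)) / 5 = 15.3333/5 = 3.0667
  Sample standard deviations s_i = √(s[i,i]):
  s(X) = √(6) = 2.4495
  s(Y) = √(6.4) = 2.5298
  s(Z) = √(3.0667) = 1.7512

Step 3 — r_{ij} = s_{ij} / (s_i · s_j):
  r[X,X] = 1 (diagonal).
  r[X,Y] = 1.6 / (2.4495 · 2.5298) = 1.6 / 6.1968 = 0.2582
  r[X,Z] = -0.8 / (2.4495 · 1.7512) = -0.8 / 4.2895 = -0.1865
  r[Y,Y] = 1 (diagonal).
  r[Y,Z] = -4 / (2.5298 · 1.7512) = -4 / 4.4302 = -0.9029
  r[Z,Z] = 1 (diagonal).

R is symmetric with unit diagonal. Assembling:

R = [[1, 0.2582, -0.1865],
 [0.2582, 1, -0.9029],
 [-0.1865, -0.9029, 1]]


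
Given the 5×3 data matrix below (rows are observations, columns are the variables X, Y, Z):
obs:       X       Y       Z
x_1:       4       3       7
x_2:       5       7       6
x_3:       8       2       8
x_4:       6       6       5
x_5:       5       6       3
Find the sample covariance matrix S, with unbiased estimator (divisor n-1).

Step 1 — column means:
  mean(X) = (4 + 5 + 8 + 6 + 5) / 5 = 28/5 = 5.6
  mean(Y) = (3 + 7 + 2 + 6 + 6) / 5 = 24/5 = 4.8
  mean(Z) = (7 + 6 + 8 + 5 + 3) / 5 = 29/5 = 5.8

Step 2 — sample covariance S[i,j] = (1/(n-1)) · Σ_k (x_{k,i} - mean_i) · (x_{k,j} - mean_j), with n-1 = 4.
  S[X,X] = ((-1.6)·(-1.6) + (-0.6)·(-0.6) + (2.4)·(2.4) + (0.4)·(0.4) + (-0.6)·(-0.6)) / 4 = 9.2/4 = 2.3
  S[X,Y] = ((-1.6)·(-1.8) + (-0.6)·(2.2) + (2.4)·(-2.8) + (0.4)·(1.2) + (-0.6)·(1.2)) / 4 = -5.4/4 = -1.35
  S[X,Z] = ((-1.6)·(1.2) + (-0.6)·(0.2) + (2.4)·(2.2) + (0.4)·(-0.8) + (-0.6)·(-2.8)) / 4 = 4.6/4 = 1.15
  S[Y,Y] = ((-1.8)·(-1.8) + (2.2)·(2.2) + (-2.8)·(-2.8) + (1.2)·(1.2) + (1.2)·(1.2)) / 4 = 18.8/4 = 4.7
  S[Y,Z] = ((-1.8)·(1.2) + (2.2)·(0.2) + (-2.8)·(2.2) + (1.2)·(-0.8) + (1.2)·(-2.8)) / 4 = -12.2/4 = -3.05
  S[Z,Z] = ((1.2)·(1.2) + (0.2)·(0.2) + (2.2)·(2.2) + (-0.8)·(-0.8) + (-2.8)·(-2.8)) / 4 = 14.8/4 = 3.7

S is symmetric (S[j,i] = S[i,j]). Assembling:

S = [[2.3, -1.35, 1.15],
 [-1.35, 4.7, -3.05],
 [1.15, -3.05, 3.7]]


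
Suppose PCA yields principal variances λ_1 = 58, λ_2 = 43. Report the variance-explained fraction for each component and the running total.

Step 1 — total variance = trace(Sigma) = Σ λ_i = 58 + 43 = 101.

Step 2 — fraction explained by component i = λ_i / Σ λ:
  PC1: 58/101 = 0.5743
  PC2: 43/101 = 0.4257

Step 3 — cumulative fraction after k components = (λ_1 + ... + λ_k) / Σ λ:
  k = 1: 58/101 = 0.5743
  k = 2: (58 + 43)/101 = 101/101 = 1

Summary (fraction, with percent):

explained: PC1 0.5743 (57.43%), PC2 0.4257 (42.57%);  cumulative: 0.5743, 1


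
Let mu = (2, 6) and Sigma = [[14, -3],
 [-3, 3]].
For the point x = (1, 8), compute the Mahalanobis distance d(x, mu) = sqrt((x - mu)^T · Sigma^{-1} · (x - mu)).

Step 1 — centre the observation: (x - mu) = (-1, 2).

Step 2 — invert Sigma. det(Sigma) = 14·3 - (-3)² = 33.
  Sigma^{-1} = (1/det) · [[d, -b], [-b, a]] = [[0.0909, 0.0909],
 [0.0909, 0.4242]].

Step 3 — form the quadratic (x - mu)^T · Sigma^{-1} · (x - mu):
  Sigma^{-1} · (x - mu) = (0.0909, 0.7576).
  (x - mu)^T · [Sigma^{-1} · (x - mu)] = (-1)·(0.0909) + (2)·(0.7576) = 1.4242.

Step 4 — take square root: d = √(1.4242) ≈ 1.1934.

d(x, mu) = √(1.4242) ≈ 1.1934


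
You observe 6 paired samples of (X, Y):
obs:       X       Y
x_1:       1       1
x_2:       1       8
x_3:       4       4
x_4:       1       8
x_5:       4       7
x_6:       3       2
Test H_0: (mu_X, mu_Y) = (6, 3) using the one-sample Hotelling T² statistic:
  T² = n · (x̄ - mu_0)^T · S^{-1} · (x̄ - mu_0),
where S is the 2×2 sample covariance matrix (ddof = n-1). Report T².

Step 1 — sample mean vector:
  mean(X) = (1 + 1 + 4 + 1 + 4 + 3) / 6 = 14/6 = 2.3333
  mean(Y) = (1 + 8 + 4 + 8 + 7 + 2) / 6 = 30/6 = 5
  x̄ = (2.3333, 5),  deviation x̄ - mu_0 = (2.3333, 5) - (6, 3) = (-3.6667, 2).

Step 2 — sample covariance matrix, S[i,j] = (1/(n-1)) · Σ_k (x_{k,i} - mean_i) · (x_{k,j} - mean_j), divisor n-1 = 5:
  S[X,X] = ((-1.3333)·(-1.3333) + (-1.3333)·(-1.3333) + (1.6667)·(1.6667) + (-1.3333)·(-1.3333) + (1.6667)·(1.6667) + (0.6667)·(0.6667)) / 5 = 11.3333/5 = 2.2667
  S[X,Y] = ((-1.3333)·(-4) + (-1.3333)·(3) + (1.6667)·(-1) + (-1.3333)·(3) + (1.6667)·(2) + (0.6667)·(-3)) / 5 = -3/5 = -0.6
  S[Y,Y] = ((-4)·(-4) + (3)·(3) + (-1)·(-1) + (3)·(3) + (2)·(2) + (-3)·(-3)) / 5 = 48/5 = 9.6
  S = [[2.2667, -0.6],
 [-0.6, 9.6]].

Step 3 — invert S. det(S) = 2.2667·9.6 - (-0.6)² = 21.4.
  S^{-1} = (1/det) · [[d, -b], [-b, a]] = [[0.4486, 0.028],
 [0.028, 0.1059]].

Step 4 — quadratic form (x̄ - mu_0)^T · S^{-1} · (x̄ - mu_0):
  S^{-1} · (x̄ - mu_0) = (-1.5888, 0.109),
  (x̄ - mu_0)^T · [...] = (-3.6667)·(-1.5888) + (2)·(0.109) = 6.0436.

Step 5 — scale by n: T² = 6 · 6.0436 = 36.2617.

T² ≈ 36.2617


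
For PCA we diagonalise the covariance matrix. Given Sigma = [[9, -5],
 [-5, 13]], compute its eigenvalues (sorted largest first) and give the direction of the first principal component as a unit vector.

Step 1 — characteristic polynomial of 2×2 Sigma:
  det(Sigma - λI) = λ² - trace · λ + det = 0.
  trace = 9 + 13 = 22, det = 9·13 - (-5)² = 92.
Step 2 — discriminant:
  Δ = trace² - 4·det = 484 - 368 = 116.
Step 3 — eigenvalues:
  λ = (trace ± √Δ)/2 = (22 ± 10.7703)/2,
  λ_1 = 16.3852,  λ_2 = 5.6148.

Step 4 — unit eigenvector for λ_1: solve (Sigma - λ_1 I)v = 0. First row:
  (9 - 16.3852)·v_x + (-5)·v_y = 0, i.e. (-7.3852)·v_x + (-5)·v_y = 0,
  so v ∝ (b, λ_1 - a) = (-5, 7.3852); multiply by -1 so the first entry is positive: u = (5, -7.3852).
  ||u|| = √((5)² + (-7.3852)²) = √(79.5407) ≈ 8.9186,
  v_1 = u/||u|| ≈ (0.5606, -0.8281) (||v_1|| = 1).

λ_1 = 16.3852,  λ_2 = 5.6148;  v_1 ≈ (0.5606, -0.8281)


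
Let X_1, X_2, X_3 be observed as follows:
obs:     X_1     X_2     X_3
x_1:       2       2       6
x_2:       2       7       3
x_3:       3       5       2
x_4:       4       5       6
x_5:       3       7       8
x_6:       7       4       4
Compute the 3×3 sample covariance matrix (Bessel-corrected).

Step 1 — column means:
  mean(X_1) = (2 + 2 + 3 + 4 + 3 + 7) / 6 = 21/6 = 3.5
  mean(X_2) = (2 + 7 + 5 + 5 + 7 + 4) / 6 = 30/6 = 5
  mean(X_3) = (6 + 3 + 2 + 6 + 8 + 4) / 6 = 29/6 = 4.8333

Step 2 — sample covariance S[i,j] = (1/(n-1)) · Σ_k (x_{k,i} - mean_i) · (x_{k,j} - mean_j), with n-1 = 5.
  S[X_1,X_1] = ((-1.5)·(-1.5) + (-1.5)·(-1.5) + (-0.5)·(-0.5) + (0.5)·(0.5) + (-0.5)·(-0.5) + (3.5)·(3.5)) / 5 = 17.5/5 = 3.5
  S[X_1,X_2] = ((-1.5)·(-3) + (-1.5)·(2) + (-0.5)·(0) + (0.5)·(0) + (-0.5)·(2) + (3.5)·(-1)) / 5 = -3/5 = -0.6
  S[X_1,X_3] = ((-1.5)·(1.1667) + (-1.5)·(-1.8333) + (-0.5)·(-2.8333) + (0.5)·(1.1667) + (-0.5)·(3.1667) + (3.5)·(-0.8333)) / 5 = -1.5/5 = -0.3
  S[X_2,X_2] = ((-3)·(-3) + (2)·(2) + (0)·(0) + (0)·(0) + (2)·(2) + (-1)·(-1)) / 5 = 18/5 = 3.6
  S[X_2,X_3] = ((-3)·(1.1667) + (2)·(-1.8333) + (0)·(-2.8333) + (0)·(1.1667) + (2)·(3.1667) + (-1)·(-0.8333)) / 5 = 0/5 = 0
  S[X_3,X_3] = ((1.1667)·(1.1667) + (-1.8333)·(-1.8333) + (-2.8333)·(-2.8333) + (1.1667)·(1.1667) + (3.1667)·(3.1667) + (-0.8333)·(-0.8333)) / 5 = 24.8333/5 = 4.9667

S is symmetric (S[j,i] = S[i,j]). Assembling:

S = [[3.5, -0.6, -0.3],
 [-0.6, 3.6, 0],
 [-0.3, 0, 4.9667]]


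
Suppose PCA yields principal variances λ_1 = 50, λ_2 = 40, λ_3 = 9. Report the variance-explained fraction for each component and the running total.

Step 1 — total variance = trace(Sigma) = Σ λ_i = 50 + 40 + 9 = 99.

Step 2 — fraction explained by component i = λ_i / Σ λ:
  PC1: 50/99 = 0.5051
  PC2: 40/99 = 0.404
  PC3: 9/99 = 0.0909

Step 3 — cumulative fraction after k components = (λ_1 + ... + λ_k) / Σ λ:
  k = 1: 50/99 = 0.5051
  k = 2: (50 + 40)/99 = 90/99 = 0.9091
  k = 3: (50 + 40 + 9)/99 = 99/99 = 1

Summary (fraction, with percent):

explained: PC1 0.5051 (50.51%), PC2 0.404 (40.4%), PC3 0.0909 (9.09%);  cumulative: 0.5051, 0.9091, 1


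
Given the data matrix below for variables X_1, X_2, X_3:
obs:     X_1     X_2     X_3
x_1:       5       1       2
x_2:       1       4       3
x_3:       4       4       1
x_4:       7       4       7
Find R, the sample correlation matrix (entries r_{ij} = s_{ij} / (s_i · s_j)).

Step 1 — column means:
  mean(X_1) = (5 + 1 + 4 + 7) / 4 = 17/4 = 4.25
  mean(X_2) = (1 + 4 + 4 + 4) / 4 = 13/4 = 3.25
  mean(X_3) = (2 + 3 + 1 + 7) / 4 = 13/4 = 3.25

Step 2 — sample variances and covariances s[i,j] = (1/(n-1)) · Σ_k (x_{k,i} - mean_i) · (x_{k,j} - mean_j), with n-1 = 3:
  s[X_1,X_1] = ((0.75)·(0.75) + (-3.25)·(-3.25) + (-0.25)·(-0.25) + (2.75)·(2.75)) / 3 = 18.75/3 = 6.25
  s[X_1,X_2] = ((0.75)·(-2.25) + (-3.25)·(0.75) + (-0.25)·(0.75) + (2.75)·(0.75)) / 3 = -2.25/3 = -0.75
  s[X_1,X_3] = ((0.75)·(-1.25) + (-3.25)·(-0.25) + (-0.25)·(-2.25) + (2.75)·(3.75)) / 3 = 10.75/3 = 3.5833
  s[X_2,X_2] = ((-2.25)·(-2.25) + (0.75)·(0.75) + (0.75)·(0.75) + (0.75)·(0.75)) / 3 = 6.75/3 = 2.25
  s[X_2,X_3] = ((-2.25)·(-1.25) + (0.75)·(-0.25) + (0.75)·(-2.25) + (0.75)·(3.75)) / 3 = 3.75/3 = 1.25
  s[X_3,X_3] = ((-1.25)·(-1.25) + (-0.25)·(-0.25) + (-2.25)·(-2.25) + (3.75)·(3.75)) / 3 = 20.75/3 = 6.9167
  Sample standard deviations s_i = √(s[i,i]):
  s(X_1) = √(6.25) = 2.5
  s(X_2) = √(2.25) = 1.5
  s(X_3) = √(6.9167) = 2.63

Step 3 — r_{ij} = s_{ij} / (s_i · s_j):
  r[X_1,X_1] = 1 (diagonal).
  r[X_1,X_2] = -0.75 / (2.5 · 1.5) = -0.75 / 3.75 = -0.2
  r[X_1,X_3] = 3.5833 / (2.5 · 2.63) = 3.5833 / 6.5749 = 0.545
  r[X_2,X_2] = 1 (diagonal).
  r[X_2,X_3] = 1.25 / (1.5 · 2.63) = 1.25 / 3.9449 = 0.3169
  r[X_3,X_3] = 1 (diagonal).

R is symmetric with unit diagonal. Assembling:

R = [[1, -0.2, 0.545],
 [-0.2, 1, 0.3169],
 [0.545, 0.3169, 1]]


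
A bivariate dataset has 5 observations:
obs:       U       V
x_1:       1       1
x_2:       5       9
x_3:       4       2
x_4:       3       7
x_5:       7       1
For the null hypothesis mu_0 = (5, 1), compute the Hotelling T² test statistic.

Step 1 — sample mean vector:
  mean(U) = (1 + 5 + 4 + 3 + 7) / 5 = 20/5 = 4
  mean(V) = (1 + 9 + 2 + 7 + 1) / 5 = 20/5 = 4
  x̄ = (4, 4),  deviation x̄ - mu_0 = (4, 4) - (5, 1) = (-1, 3).

Step 2 — sample covariance matrix, S[i,j] = (1/(n-1)) · Σ_k (x_{k,i} - mean_i) · (x_{k,j} - mean_j), divisor n-1 = 4:
  S[U,U] = ((-3)·(-3) + (1)·(1) + (0)·(0) + (-1)·(-1) + (3)·(3)) / 4 = 20/4 = 5
  S[U,V] = ((-3)·(-3) + (1)·(5) + (0)·(-2) + (-1)·(3) + (3)·(-3)) / 4 = 2/4 = 0.5
  S[V,V] = ((-3)·(-3) + (5)·(5) + (-2)·(-2) + (3)·(3) + (-3)·(-3)) / 4 = 56/4 = 14
  S = [[5, 0.5],
 [0.5, 14]].

Step 3 — invert S. det(S) = 5·14 - (0.5)² = 69.75.
  S^{-1} = (1/det) · [[d, -b], [-b, a]] = [[0.2007, -0.0072],
 [-0.0072, 0.0717]].

Step 4 — quadratic form (x̄ - mu_0)^T · S^{-1} · (x̄ - mu_0):
  S^{-1} · (x̄ - mu_0) = (-0.2222, 0.2222),
  (x̄ - mu_0)^T · [...] = (-1)·(-0.2222) + (3)·(0.2222) = 0.8889.

Step 5 — scale by n: T² = 5 · 0.8889 = 4.4444.

T² ≈ 4.4444


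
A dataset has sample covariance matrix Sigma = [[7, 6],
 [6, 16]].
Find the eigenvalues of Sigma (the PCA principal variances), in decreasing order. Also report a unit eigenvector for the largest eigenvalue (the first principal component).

Step 1 — characteristic polynomial of 2×2 Sigma:
  det(Sigma - λI) = λ² - trace · λ + det = 0.
  trace = 7 + 16 = 23, det = 7·16 - (6)² = 76.
Step 2 — discriminant:
  Δ = trace² - 4·det = 529 - 304 = 225.
Step 3 — eigenvalues:
  λ = (trace ± √Δ)/2 = (23 ± 15)/2,
  λ_1 = 19,  λ_2 = 4.

Step 4 — unit eigenvector for λ_1: solve (Sigma - λ_1 I)v = 0. First row:
  (7 - 19)·v_x + (6)·v_y = 0, i.e. (-12)·v_x + (6)·v_y = 0,
  so v ∝ (b, λ_1 - a) = (6, 12) = u.
  ||u|| = √((6)² + (12)²) = √(180) ≈ 13.4164,
  v_1 = u/||u|| ≈ (0.4472, 0.8944) (||v_1|| = 1).

λ_1 = 19,  λ_2 = 4;  v_1 ≈ (0.4472, 0.8944)


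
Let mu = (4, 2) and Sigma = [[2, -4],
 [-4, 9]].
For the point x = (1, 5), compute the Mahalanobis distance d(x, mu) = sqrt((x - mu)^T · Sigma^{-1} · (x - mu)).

Step 1 — centre the observation: (x - mu) = (-3, 3).

Step 2 — invert Sigma. det(Sigma) = 2·9 - (-4)² = 2.
  Sigma^{-1} = (1/det) · [[d, -b], [-b, a]] = [[4.5, 2],
 [2, 1]].

Step 3 — form the quadratic (x - mu)^T · Sigma^{-1} · (x - mu):
  Sigma^{-1} · (x - mu) = (-7.5, -3).
  (x - mu)^T · [Sigma^{-1} · (x - mu)] = (-3)·(-7.5) + (3)·(-3) = 13.5.

Step 4 — take square root: d = √(13.5) ≈ 3.6742.

d(x, mu) = √(13.5) ≈ 3.6742


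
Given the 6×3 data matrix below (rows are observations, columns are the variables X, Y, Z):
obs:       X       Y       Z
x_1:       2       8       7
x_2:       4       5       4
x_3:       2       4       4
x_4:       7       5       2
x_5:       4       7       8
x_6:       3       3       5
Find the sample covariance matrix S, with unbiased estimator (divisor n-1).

Step 1 — column means:
  mean(X) = (2 + 4 + 2 + 7 + 4 + 3) / 6 = 22/6 = 3.6667
  mean(Y) = (8 + 5 + 4 + 5 + 7 + 3) / 6 = 32/6 = 5.3333
  mean(Z) = (7 + 4 + 4 + 2 + 8 + 5) / 6 = 30/6 = 5

Step 2 — sample covariance S[i,j] = (1/(n-1)) · Σ_k (x_{k,i} - mean_i) · (x_{k,j} - mean_j), with n-1 = 5.
  S[X,X] = ((-1.6667)·(-1.6667) + (0.3333)·(0.3333) + (-1.6667)·(-1.6667) + (3.3333)·(3.3333) + (0.3333)·(0.3333) + (-0.6667)·(-0.6667)) / 5 = 17.3333/5 = 3.4667
  S[X,Y] = ((-1.6667)·(2.6667) + (0.3333)·(-0.3333) + (-1.6667)·(-1.3333) + (3.3333)·(-0.3333) + (0.3333)·(1.6667) + (-0.6667)·(-2.3333)) / 5 = -1.3333/5 = -0.2667
  S[X,Z] = ((-1.6667)·(2) + (0.3333)·(-1) + (-1.6667)·(-1) + (3.3333)·(-3) + (0.3333)·(3) + (-0.6667)·(0)) / 5 = -11/5 = -2.2
  S[Y,Y] = ((2.6667)·(2.6667) + (-0.3333)·(-0.3333) + (-1.3333)·(-1.3333) + (-0.3333)·(-0.3333) + (1.6667)·(1.6667) + (-2.3333)·(-2.3333)) / 5 = 17.3333/5 = 3.4667
  S[Y,Z] = ((2.6667)·(2) + (-0.3333)·(-1) + (-1.3333)·(-1) + (-0.3333)·(-3) + (1.6667)·(3) + (-2.3333)·(0)) / 5 = 13/5 = 2.6
  S[Z,Z] = ((2)·(2) + (-1)·(-1) + (-1)·(-1) + (-3)·(-3) + (3)·(3) + (0)·(0)) / 5 = 24/5 = 4.8

S is symmetric (S[j,i] = S[i,j]). Assembling:

S = [[3.4667, -0.2667, -2.2],
 [-0.2667, 3.4667, 2.6],
 [-2.2, 2.6, 4.8]]


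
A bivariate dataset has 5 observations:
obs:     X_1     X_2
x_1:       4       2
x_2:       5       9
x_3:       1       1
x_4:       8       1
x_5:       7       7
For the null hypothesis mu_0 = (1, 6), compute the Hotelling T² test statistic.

Step 1 — sample mean vector:
  mean(X_1) = (4 + 5 + 1 + 8 + 7) / 5 = 25/5 = 5
  mean(X_2) = (2 + 9 + 1 + 1 + 7) / 5 = 20/5 = 4
  x̄ = (5, 4),  deviation x̄ - mu_0 = (5, 4) - (1, 6) = (4, -2).

Step 2 — sample covariance matrix, S[i,j] = (1/(n-1)) · Σ_k (x_{k,i} - mean_i) · (x_{k,j} - mean_j), divisor n-1 = 4:
  S[X_1,X_1] = ((-1)·(-1) + (0)·(0) + (-4)·(-4) + (3)·(3) + (2)·(2)) / 4 = 30/4 = 7.5
  S[X_1,X_2] = ((-1)·(-2) + (0)·(5) + (-4)·(-3) + (3)·(-3) + (2)·(3)) / 4 = 11/4 = 2.75
  S[X_2,X_2] = ((-2)·(-2) + (5)·(5) + (-3)·(-3) + (-3)·(-3) + (3)·(3)) / 4 = 56/4 = 14
  S = [[7.5, 2.75],
 [2.75, 14]].

Step 3 — invert S. det(S) = 7.5·14 - (2.75)² = 97.4375.
  S^{-1} = (1/det) · [[d, -b], [-b, a]] = [[0.1437, -0.0282],
 [-0.0282, 0.077]].

Step 4 — quadratic form (x̄ - mu_0)^T · S^{-1} · (x̄ - mu_0):
  S^{-1} · (x̄ - mu_0) = (0.6312, -0.2668),
  (x̄ - mu_0)^T · [...] = (4)·(0.6312) + (-2)·(-0.2668) = 3.0584.

Step 5 — scale by n: T² = 5 · 3.0584 = 15.2919.

T² ≈ 15.2919


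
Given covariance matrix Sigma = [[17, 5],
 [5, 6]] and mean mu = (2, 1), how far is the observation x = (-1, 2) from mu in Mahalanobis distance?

Step 1 — centre the observation: (x - mu) = (-3, 1).

Step 2 — invert Sigma. det(Sigma) = 17·6 - (5)² = 77.
  Sigma^{-1} = (1/det) · [[d, -b], [-b, a]] = [[0.0779, -0.0649],
 [-0.0649, 0.2208]].

Step 3 — form the quadratic (x - mu)^T · Sigma^{-1} · (x - mu):
  Sigma^{-1} · (x - mu) = (-0.2987, 0.4156).
  (x - mu)^T · [Sigma^{-1} · (x - mu)] = (-3)·(-0.2987) + (1)·(0.4156) = 1.3117.

Step 4 — take square root: d = √(1.3117) ≈ 1.1453.

d(x, mu) = √(1.3117) ≈ 1.1453


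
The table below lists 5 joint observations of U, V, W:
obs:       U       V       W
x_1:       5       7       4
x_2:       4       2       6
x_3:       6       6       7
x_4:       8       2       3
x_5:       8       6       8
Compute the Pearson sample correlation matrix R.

Step 1 — column means:
  mean(U) = (5 + 4 + 6 + 8 + 8) / 5 = 31/5 = 6.2
  mean(V) = (7 + 2 + 6 + 2 + 6) / 5 = 23/5 = 4.6
  mean(W) = (4 + 6 + 7 + 3 + 8) / 5 = 28/5 = 5.6

Step 2 — sample variances and covariances s[i,j] = (1/(n-1)) · Σ_k (x_{k,i} - mean_i) · (x_{k,j} - mean_j), with n-1 = 4:
  s[U,U] = ((-1.2)·(-1.2) + (-2.2)·(-2.2) + (-0.2)·(-0.2) + (1.8)·(1.8) + (1.8)·(1.8)) / 4 = 12.8/4 = 3.2
  s[U,V] = ((-1.2)·(2.4) + (-2.2)·(-2.6) + (-0.2)·(1.4) + (1.8)·(-2.6) + (1.8)·(1.4)) / 4 = 0.4/4 = 0.1
  s[U,W] = ((-1.2)·(-1.6) + (-2.2)·(0.4) + (-0.2)·(1.4) + (1.8)·(-2.6) + (1.8)·(2.4)) / 4 = 0.4/4 = 0.1
  s[V,V] = ((2.4)·(2.4) + (-2.6)·(-2.6) + (1.4)·(1.4) + (-2.6)·(-2.6) + (1.4)·(1.4)) / 4 = 23.2/4 = 5.8
  s[V,W] = ((2.4)·(-1.6) + (-2.6)·(0.4) + (1.4)·(1.4) + (-2.6)·(-2.6) + (1.4)·(2.4)) / 4 = 7.2/4 = 1.8
  s[W,W] = ((-1.6)·(-1.6) + (0.4)·(0.4) + (1.4)·(1.4) + (-2.6)·(-2.6) + (2.4)·(2.4)) / 4 = 17.2/4 = 4.3
  Sample standard deviations s_i = √(s[i,i]):
  s(U) = √(3.2) = 1.7889
  s(V) = √(5.8) = 2.4083
  s(W) = √(4.3) = 2.0736

Step 3 — r_{ij} = s_{ij} / (s_i · s_j):
  r[U,U] = 1 (diagonal).
  r[U,V] = 0.1 / (1.7889 · 2.4083) = 0.1 / 4.3081 = 0.0232
  r[U,W] = 0.1 / (1.7889 · 2.0736) = 0.1 / 3.7094 = 0.027
  r[V,V] = 1 (diagonal).
  r[V,W] = 1.8 / (2.4083 · 2.0736) = 1.8 / 4.994 = 0.3604
  r[W,W] = 1 (diagonal).

R is symmetric with unit diagonal. Assembling:

R = [[1, 0.0232, 0.027],
 [0.0232, 1, 0.3604],
 [0.027, 0.3604, 1]]


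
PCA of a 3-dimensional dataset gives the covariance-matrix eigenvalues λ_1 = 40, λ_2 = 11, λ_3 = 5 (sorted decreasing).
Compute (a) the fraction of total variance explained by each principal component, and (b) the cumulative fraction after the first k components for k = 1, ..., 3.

Step 1 — total variance = trace(Sigma) = Σ λ_i = 40 + 11 + 5 = 56.

Step 2 — fraction explained by component i = λ_i / Σ λ:
  PC1: 40/56 = 0.7143
  PC2: 11/56 = 0.1964
  PC3: 5/56 = 0.0893

Step 3 — cumulative fraction after k components = (λ_1 + ... + λ_k) / Σ λ:
  k = 1: 40/56 = 0.7143
  k = 2: (40 + 11)/56 = 51/56 = 0.9107
  k = 3: (40 + 11 + 5)/56 = 56/56 = 1

Summary (fraction, with percent):

explained: PC1 0.7143 (71.43%), PC2 0.1964 (19.64%), PC3 0.0893 (8.93%);  cumulative: 0.7143, 0.9107, 1


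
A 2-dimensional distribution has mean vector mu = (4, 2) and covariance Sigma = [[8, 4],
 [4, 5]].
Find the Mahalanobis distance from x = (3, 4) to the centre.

Step 1 — centre the observation: (x - mu) = (-1, 2).

Step 2 — invert Sigma. det(Sigma) = 8·5 - (4)² = 24.
  Sigma^{-1} = (1/det) · [[d, -b], [-b, a]] = [[0.2083, -0.1667],
 [-0.1667, 0.3333]].

Step 3 — form the quadratic (x - mu)^T · Sigma^{-1} · (x - mu):
  Sigma^{-1} · (x - mu) = (-0.5417, 0.8333).
  (x - mu)^T · [Sigma^{-1} · (x - mu)] = (-1)·(-0.5417) + (2)·(0.8333) = 2.2083.

Step 4 — take square root: d = √(2.2083) ≈ 1.486.

d(x, mu) = √(2.2083) ≈ 1.486


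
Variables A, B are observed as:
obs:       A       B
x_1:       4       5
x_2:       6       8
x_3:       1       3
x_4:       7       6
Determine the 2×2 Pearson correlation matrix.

Step 1 — column means:
  mean(A) = (4 + 6 + 1 + 7) / 4 = 18/4 = 4.5
  mean(B) = (5 + 8 + 3 + 6) / 4 = 22/4 = 5.5

Step 2 — sample variances and covariances s[i,j] = (1/(n-1)) · Σ_k (x_{k,i} - mean_i) · (x_{k,j} - mean_j), with n-1 = 3:
  s[A,A] = ((-0.5)·(-0.5) + (1.5)·(1.5) + (-3.5)·(-3.5) + (2.5)·(2.5)) / 3 = 21/3 = 7
  s[A,B] = ((-0.5)·(-0.5) + (1.5)·(2.5) + (-3.5)·(-2.5) + (2.5)·(0.5)) / 3 = 14/3 = 4.6667
  s[B,B] = ((-0.5)·(-0.5) + (2.5)·(2.5) + (-2.5)·(-2.5) + (0.5)·(0.5)) / 3 = 13/3 = 4.3333
  Sample standard deviations s_i = √(s[i,i]):
  s(A) = √(7) = 2.6458
  s(B) = √(4.3333) = 2.0817

Step 3 — r_{ij} = s_{ij} / (s_i · s_j):
  r[A,A] = 1 (diagonal).
  r[A,B] = 4.6667 / (2.6458 · 2.0817) = 4.6667 / 5.5076 = 0.8473
  r[B,B] = 1 (diagonal).

R is symmetric with unit diagonal. Assembling:

R = [[1, 0.8473],
 [0.8473, 1]]


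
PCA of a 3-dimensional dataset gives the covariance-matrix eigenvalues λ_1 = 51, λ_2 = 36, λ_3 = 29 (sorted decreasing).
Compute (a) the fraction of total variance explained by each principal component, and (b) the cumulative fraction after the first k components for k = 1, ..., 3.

Step 1 — total variance = trace(Sigma) = Σ λ_i = 51 + 36 + 29 = 116.

Step 2 — fraction explained by component i = λ_i / Σ λ:
  PC1: 51/116 = 0.4397
  PC2: 36/116 = 0.3103
  PC3: 29/116 = 0.25

Step 3 — cumulative fraction after k components = (λ_1 + ... + λ_k) / Σ λ:
  k = 1: 51/116 = 0.4397
  k = 2: (51 + 36)/116 = 87/116 = 0.75
  k = 3: (51 + 36 + 29)/116 = 116/116 = 1

Summary (fraction, with percent):

explained: PC1 0.4397 (43.97%), PC2 0.3103 (31.03%), PC3 0.25 (25%);  cumulative: 0.4397, 0.75, 1


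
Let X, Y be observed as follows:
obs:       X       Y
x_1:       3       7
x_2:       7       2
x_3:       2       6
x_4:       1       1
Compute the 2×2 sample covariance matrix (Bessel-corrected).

Step 1 — column means:
  mean(X) = (3 + 7 + 2 + 1) / 4 = 13/4 = 3.25
  mean(Y) = (7 + 2 + 6 + 1) / 4 = 16/4 = 4

Step 2 — sample covariance S[i,j] = (1/(n-1)) · Σ_k (x_{k,i} - mean_i) · (x_{k,j} - mean_j), with n-1 = 3.
  S[X,X] = ((-0.25)·(-0.25) + (3.75)·(3.75) + (-1.25)·(-1.25) + (-2.25)·(-2.25)) / 3 = 20.75/3 = 6.9167
  S[X,Y] = ((-0.25)·(3) + (3.75)·(-2) + (-1.25)·(2) + (-2.25)·(-3)) / 3 = -4/3 = -1.3333
  S[Y,Y] = ((3)·(3) + (-2)·(-2) + (2)·(2) + (-3)·(-3)) / 3 = 26/3 = 8.6667

S is symmetric (S[j,i] = S[i,j]). Assembling:

S = [[6.9167, -1.3333],
 [-1.3333, 8.6667]]


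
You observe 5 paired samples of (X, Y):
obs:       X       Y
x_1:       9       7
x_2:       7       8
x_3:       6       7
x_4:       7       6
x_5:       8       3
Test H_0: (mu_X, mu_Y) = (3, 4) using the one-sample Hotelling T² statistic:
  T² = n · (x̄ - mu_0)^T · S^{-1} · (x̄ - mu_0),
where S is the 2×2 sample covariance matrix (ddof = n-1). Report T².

Step 1 — sample mean vector:
  mean(X) = (9 + 7 + 6 + 7 + 8) / 5 = 37/5 = 7.4
  mean(Y) = (7 + 8 + 7 + 6 + 3) / 5 = 31/5 = 6.2
  x̄ = (7.4, 6.2),  deviation x̄ - mu_0 = (7.4, 6.2) - (3, 4) = (4.4, 2.2).

Step 2 — sample covariance matrix, S[i,j] = (1/(n-1)) · Σ_k (x_{k,i} - mean_i) · (x_{k,j} - mean_j), divisor n-1 = 4:
  S[X,X] = ((1.6)·(1.6) + (-0.4)·(-0.4) + (-1.4)·(-1.4) + (-0.4)·(-0.4) + (0.6)·(0.6)) / 4 = 5.2/4 = 1.3
  S[X,Y] = ((1.6)·(0.8) + (-0.4)·(1.8) + (-1.4)·(0.8) + (-0.4)·(-0.2) + (0.6)·(-3.2)) / 4 = -2.4/4 = -0.6
  S[Y,Y] = ((0.8)·(0.8) + (1.8)·(1.8) + (0.8)·(0.8) + (-0.2)·(-0.2) + (-3.2)·(-3.2)) / 4 = 14.8/4 = 3.7
  S = [[1.3, -0.6],
 [-0.6, 3.7]].

Step 3 — invert S. det(S) = 1.3·3.7 - (-0.6)² = 4.45.
  S^{-1} = (1/det) · [[d, -b], [-b, a]] = [[0.8315, 0.1348],
 [0.1348, 0.2921]].

Step 4 — quadratic form (x̄ - mu_0)^T · S^{-1} · (x̄ - mu_0):
  S^{-1} · (x̄ - mu_0) = (3.9551, 1.236),
  (x̄ - mu_0)^T · [...] = (4.4)·(3.9551) + (2.2)·(1.236) = 20.1213.

Step 5 — scale by n: T² = 5 · 20.1213 = 100.6067.

T² ≈ 100.6067


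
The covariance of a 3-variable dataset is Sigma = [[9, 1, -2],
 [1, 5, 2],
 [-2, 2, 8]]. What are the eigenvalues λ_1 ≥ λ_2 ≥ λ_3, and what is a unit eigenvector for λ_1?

Step 1 — characteristic polynomial p(λ) = det(λI - Sigma) = λ³ - tr·λ² + c_1·λ - det, where tr = trace, c_1 = sum of the principal 2×2 minors, det = det(Sigma):
  tr = 9 + 5 + 8 = 22,
  c_1 = (9·5 - (1)²) + (9·8 - (-2)²) + (5·8 - (2)²) = 44 + 68 + 36 = 148,
  det = 9·(5·8 - (2)²) - (1)·((1)·8 - (2)·(-2)) + (-2)·((1)·(2) - 5·(-2)) = 9·(36) - (1)·(12) + (-2)·(12) = 288.
  So p(λ) = λ³ - 22λ² + 148λ - 288.
Step 2 — look for an integer root (rational root theorem: any rational root is an integer divisor of 288). Testing λ = 8:
  p(8) = 512 - 1408 + 1184 - 288 = 0  ✓
  Dividing out (λ - 8): p(λ) = (λ - 8)(λ² - 14λ + 36).
Step 3 — remaining eigenvalues from the quadratic λ² - 14λ + 36 = 0:
  Δ = 14² - 4·36 = 196 - 144 = 52,  λ = (14 ± √52)/2 = (14 ± 7.2111)/2 ≈ 10.6056 or 3.3944.
  Sorted: λ_1 = 10.6056,  λ_2 = 8,  λ_3 = 3.3944  (check: sum = 22 = tr ✓).

Step 4 — unit eigenvector for λ_1 ≈ 10.6056: v spans the null space of (Sigma - λ_1 I), whose rows are
  r_1 = (-1.6056, 1, -2),  r_2 = (1, -5.6056, 2),  r_3 = (-2, 2, -2.6056).
  v is orthogonal to every row, so take v ∝ r_1 × r_2 = ((1)·(2) - (-2)·(-5.6056), (-2)·(1) - (-1.6056)·(2), (-1.6056)·(-5.6056) - (1)·(1)) ≈ (-9.2111, 1.2111, 8).
  Rescale (multiply by -1 so the first nonzero entry is positive): u = (9.2111, -1.2111, -8).
  ||u|| = √((9.2111)² + (-1.2111)² + (-8)²) = √(150.3112) ≈ 12.2601,  v_1 = u/||u|| ≈ (0.7513, -0.0988, -0.6525) (||v_1|| = 1).

λ_1 = 10.6056,  λ_2 = 8,  λ_3 = 3.3944;  v_1 ≈ (0.7513, -0.0988, -0.6525)


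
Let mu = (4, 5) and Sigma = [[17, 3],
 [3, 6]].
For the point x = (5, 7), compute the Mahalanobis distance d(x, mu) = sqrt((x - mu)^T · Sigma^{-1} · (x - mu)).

Step 1 — centre the observation: (x - mu) = (1, 2).

Step 2 — invert Sigma. det(Sigma) = 17·6 - (3)² = 93.
  Sigma^{-1} = (1/det) · [[d, -b], [-b, a]] = [[0.0645, -0.0323],
 [-0.0323, 0.1828]].

Step 3 — form the quadratic (x - mu)^T · Sigma^{-1} · (x - mu):
  Sigma^{-1} · (x - mu) = (0, 0.3333).
  (x - mu)^T · [Sigma^{-1} · (x - mu)] = (1)·(0) + (2)·(0.3333) = 0.6667.

Step 4 — take square root: d = √(0.6667) ≈ 0.8165.

d(x, mu) = √(0.6667) ≈ 0.8165


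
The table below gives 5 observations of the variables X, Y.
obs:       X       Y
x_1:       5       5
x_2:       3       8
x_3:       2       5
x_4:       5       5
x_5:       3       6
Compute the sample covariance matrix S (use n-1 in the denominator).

Step 1 — column means:
  mean(X) = (5 + 3 + 2 + 5 + 3) / 5 = 18/5 = 3.6
  mean(Y) = (5 + 8 + 5 + 5 + 6) / 5 = 29/5 = 5.8

Step 2 — sample covariance S[i,j] = (1/(n-1)) · Σ_k (x_{k,i} - mean_i) · (x_{k,j} - mean_j), with n-1 = 4.
  S[X,X] = ((1.4)·(1.4) + (-0.6)·(-0.6) + (-1.6)·(-1.6) + (1.4)·(1.4) + (-0.6)·(-0.6)) / 4 = 7.2/4 = 1.8
  S[X,Y] = ((1.4)·(-0.8) + (-0.6)·(2.2) + (-1.6)·(-0.8) + (1.4)·(-0.8) + (-0.6)·(0.2)) / 4 = -2.4/4 = -0.6
  S[Y,Y] = ((-0.8)·(-0.8) + (2.2)·(2.2) + (-0.8)·(-0.8) + (-0.8)·(-0.8) + (0.2)·(0.2)) / 4 = 6.8/4 = 1.7

S is symmetric (S[j,i] = S[i,j]). Assembling:

S = [[1.8, -0.6],
 [-0.6, 1.7]]


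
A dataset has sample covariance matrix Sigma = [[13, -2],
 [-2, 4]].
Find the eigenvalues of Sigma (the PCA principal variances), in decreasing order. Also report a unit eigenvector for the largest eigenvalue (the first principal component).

Step 1 — characteristic polynomial of 2×2 Sigma:
  det(Sigma - λI) = λ² - trace · λ + det = 0.
  trace = 13 + 4 = 17, det = 13·4 - (-2)² = 48.
Step 2 — discriminant:
  Δ = trace² - 4·det = 289 - 192 = 97.
Step 3 — eigenvalues:
  λ = (trace ± √Δ)/2 = (17 ± 9.8489)/2,
  λ_1 = 13.4244,  λ_2 = 3.5756.

Step 4 — unit eigenvector for λ_1: solve (Sigma - λ_1 I)v = 0. First row:
  (13 - 13.4244)·v_x + (-2)·v_y = 0, i.e. (-0.4244)·v_x + (-2)·v_y = 0,
  so v ∝ (b, λ_1 - a) = (-2, 0.4244); multiply by -1 so the first entry is positive: u = (2, -0.4244).
  ||u|| = √((2)² + (-0.4244)²) = √(4.1801) ≈ 2.0445,
  v_1 = u/||u|| ≈ (0.9782, -0.2076) (||v_1|| = 1).

λ_1 = 13.4244,  λ_2 = 3.5756;  v_1 ≈ (0.9782, -0.2076)


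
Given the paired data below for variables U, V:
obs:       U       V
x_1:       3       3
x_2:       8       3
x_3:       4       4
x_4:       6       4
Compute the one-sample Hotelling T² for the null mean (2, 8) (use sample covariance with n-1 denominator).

Step 1 — sample mean vector:
  mean(U) = (3 + 8 + 4 + 6) / 4 = 21/4 = 5.25
  mean(V) = (3 + 3 + 4 + 4) / 4 = 14/4 = 3.5
  x̄ = (5.25, 3.5),  deviation x̄ - mu_0 = (5.25, 3.5) - (2, 8) = (3.25, -4.5).

Step 2 — sample covariance matrix, S[i,j] = (1/(n-1)) · Σ_k (x_{k,i} - mean_i) · (x_{k,j} - mean_j), divisor n-1 = 3:
  S[U,U] = ((-2.25)·(-2.25) + (2.75)·(2.75) + (-1.25)·(-1.25) + (0.75)·(0.75)) / 3 = 14.75/3 = 4.9167
  S[U,V] = ((-2.25)·(-0.5) + (2.75)·(-0.5) + (-1.25)·(0.5) + (0.75)·(0.5)) / 3 = -0.5/3 = -0.1667
  S[V,V] = ((-0.5)·(-0.5) + (-0.5)·(-0.5) + (0.5)·(0.5) + (0.5)·(0.5)) / 3 = 1/3 = 0.3333
  S = [[4.9167, -0.1667],
 [-0.1667, 0.3333]].

Step 3 — invert S. det(S) = 4.9167·0.3333 - (-0.1667)² = 1.6111.
  S^{-1} = (1/det) · [[d, -b], [-b, a]] = [[0.2069, 0.1034],
 [0.1034, 3.0517]].

Step 4 — quadratic form (x̄ - mu_0)^T · S^{-1} · (x̄ - mu_0):
  S^{-1} · (x̄ - mu_0) = (0.2069, -13.3966),
  (x̄ - mu_0)^T · [...] = (3.25)·(0.2069) + (-4.5)·(-13.3966) = 60.9569.

Step 5 — scale by n: T² = 4 · 60.9569 = 243.8276.

T² ≈ 243.8276


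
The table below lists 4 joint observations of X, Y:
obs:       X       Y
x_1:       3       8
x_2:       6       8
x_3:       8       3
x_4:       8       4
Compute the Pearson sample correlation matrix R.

Step 1 — column means:
  mean(X) = (3 + 6 + 8 + 8) / 4 = 25/4 = 6.25
  mean(Y) = (8 + 8 + 3 + 4) / 4 = 23/4 = 5.75

Step 2 — sample variances and covariances s[i,j] = (1/(n-1)) · Σ_k (x_{k,i} - mean_i) · (x_{k,j} - mean_j), with n-1 = 3:
  s[X,X] = ((-3.25)·(-3.25) + (-0.25)·(-0.25) + (1.75)·(1.75) + (1.75)·(1.75)) / 3 = 16.75/3 = 5.5833
  s[X,Y] = ((-3.25)·(2.25) + (-0.25)·(2.25) + (1.75)·(-2.75) + (1.75)·(-1.75)) / 3 = -15.75/3 = -5.25
  s[Y,Y] = ((2.25)·(2.25) + (2.25)·(2.25) + (-2.75)·(-2.75) + (-1.75)·(-1.75)) / 3 = 20.75/3 = 6.9167
  Sample standard deviations s_i = √(s[i,i]):
  s(X) = √(5.5833) = 2.3629
  s(Y) = √(6.9167) = 2.63

Step 3 — r_{ij} = s_{ij} / (s_i · s_j):
  r[X,X] = 1 (diagonal).
  r[X,Y] = -5.25 / (2.3629 · 2.63) = -5.25 / 6.2143 = -0.8448
  r[Y,Y] = 1 (diagonal).

R is symmetric with unit diagonal. Assembling:

R = [[1, -0.8448],
 [-0.8448, 1]]


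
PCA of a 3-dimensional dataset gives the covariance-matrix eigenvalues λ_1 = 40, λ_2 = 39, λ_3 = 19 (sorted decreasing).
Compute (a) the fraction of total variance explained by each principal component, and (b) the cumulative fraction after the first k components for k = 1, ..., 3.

Step 1 — total variance = trace(Sigma) = Σ λ_i = 40 + 39 + 19 = 98.

Step 2 — fraction explained by component i = λ_i / Σ λ:
  PC1: 40/98 = 0.4082
  PC2: 39/98 = 0.398
  PC3: 19/98 = 0.1939

Step 3 — cumulative fraction after k components = (λ_1 + ... + λ_k) / Σ λ:
  k = 1: 40/98 = 0.4082
  k = 2: (40 + 39)/98 = 79/98 = 0.8061
  k = 3: (40 + 39 + 19)/98 = 98/98 = 1

Summary (fraction, with percent):

explained: PC1 0.4082 (40.82%), PC2 0.398 (39.8%), PC3 0.1939 (19.39%);  cumulative: 0.4082, 0.8061, 1


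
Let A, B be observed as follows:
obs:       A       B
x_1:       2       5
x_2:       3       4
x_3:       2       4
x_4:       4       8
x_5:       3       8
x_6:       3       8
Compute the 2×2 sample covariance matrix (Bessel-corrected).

Step 1 — column means:
  mean(A) = (2 + 3 + 2 + 4 + 3 + 3) / 6 = 17/6 = 2.8333
  mean(B) = (5 + 4 + 4 + 8 + 8 + 8) / 6 = 37/6 = 6.1667

Step 2 — sample covariance S[i,j] = (1/(n-1)) · Σ_k (x_{k,i} - mean_i) · (x_{k,j} - mean_j), with n-1 = 5.
  S[A,A] = ((-0.8333)·(-0.8333) + (0.1667)·(0.1667) + (-0.8333)·(-0.8333) + (1.1667)·(1.1667) + (0.1667)·(0.1667) + (0.1667)·(0.1667)) / 5 = 2.8333/5 = 0.5667
  S[A,B] = ((-0.8333)·(-1.1667) + (0.1667)·(-2.1667) + (-0.8333)·(-2.1667) + (1.1667)·(1.8333) + (0.1667)·(1.8333) + (0.1667)·(1.8333)) / 5 = 5.1667/5 = 1.0333
  S[B,B] = ((-1.1667)·(-1.1667) + (-2.1667)·(-2.1667) + (-2.1667)·(-2.1667) + (1.8333)·(1.8333) + (1.8333)·(1.8333) + (1.8333)·(1.8333)) / 5 = 20.8333/5 = 4.1667

S is symmetric (S[j,i] = S[i,j]). Assembling:

S = [[0.5667, 1.0333],
 [1.0333, 4.1667]]


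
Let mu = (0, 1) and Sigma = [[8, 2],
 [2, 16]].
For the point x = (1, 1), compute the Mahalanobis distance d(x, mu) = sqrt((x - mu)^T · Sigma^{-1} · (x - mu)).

Step 1 — centre the observation: (x - mu) = (1, 0).

Step 2 — invert Sigma. det(Sigma) = 8·16 - (2)² = 124.
  Sigma^{-1} = (1/det) · [[d, -b], [-b, a]] = [[0.129, -0.0161],
 [-0.0161, 0.0645]].

Step 3 — form the quadratic (x - mu)^T · Sigma^{-1} · (x - mu):
  Sigma^{-1} · (x - mu) = (0.129, -0.0161).
  (x - mu)^T · [Sigma^{-1} · (x - mu)] = (1)·(0.129) + (0)·(-0.0161) = 0.129.

Step 4 — take square root: d = √(0.129) ≈ 0.3592.

d(x, mu) = √(0.129) ≈ 0.3592


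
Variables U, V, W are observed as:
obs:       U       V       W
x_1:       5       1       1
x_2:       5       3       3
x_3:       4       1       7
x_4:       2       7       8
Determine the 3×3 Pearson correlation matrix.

Step 1 — column means:
  mean(U) = (5 + 5 + 4 + 2) / 4 = 16/4 = 4
  mean(V) = (1 + 3 + 1 + 7) / 4 = 12/4 = 3
  mean(W) = (1 + 3 + 7 + 8) / 4 = 19/4 = 4.75

Step 2 — sample variances and covariances s[i,j] = (1/(n-1)) · Σ_k (x_{k,i} - mean_i) · (x_{k,j} - mean_j), with n-1 = 3:
  s[U,U] = ((1)·(1) + (1)·(1) + (0)·(0) + (-2)·(-2)) / 3 = 6/3 = 2
  s[U,V] = ((1)·(-2) + (1)·(0) + (0)·(-2) + (-2)·(4)) / 3 = -10/3 = -3.3333
  s[U,W] = ((1)·(-3.75) + (1)·(-1.75) + (0)·(2.25) + (-2)·(3.25)) / 3 = -12/3 = -4
  s[V,V] = ((-2)·(-2) + (0)·(0) + (-2)·(-2) + (4)·(4)) / 3 = 24/3 = 8
  s[V,W] = ((-2)·(-3.75) + (0)·(-1.75) + (-2)·(2.25) + (4)·(3.25)) / 3 = 16/3 = 5.3333
  s[W,W] = ((-3.75)·(-3.75) + (-1.75)·(-1.75) + (2.25)·(2.25) + (3.25)·(3.25)) / 3 = 32.75/3 = 10.9167
  Sample standard deviations s_i = √(s[i,i]):
  s(U) = √(2) = 1.4142
  s(V) = √(8) = 2.8284
  s(W) = √(10.9167) = 3.304

Step 3 — r_{ij} = s_{ij} / (s_i · s_j):
  r[U,U] = 1 (diagonal).
  r[U,V] = -3.3333 / (1.4142 · 2.8284) = -3.3333 / 4 = -0.8333
  r[U,W] = -4 / (1.4142 · 3.304) = -4 / 4.6726 = -0.8561
  r[V,V] = 1 (diagonal).
  r[V,W] = 5.3333 / (2.8284 · 3.304) = 5.3333 / 9.3452 = 0.5707
  r[W,W] = 1 (diagonal).

R is symmetric with unit diagonal. Assembling:

R = [[1, -0.8333, -0.8561],
 [-0.8333, 1, 0.5707],
 [-0.8561, 0.5707, 1]]


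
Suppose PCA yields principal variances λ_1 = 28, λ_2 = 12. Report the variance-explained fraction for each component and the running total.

Step 1 — total variance = trace(Sigma) = Σ λ_i = 28 + 12 = 40.

Step 2 — fraction explained by component i = λ_i / Σ λ:
  PC1: 28/40 = 0.7
  PC2: 12/40 = 0.3

Step 3 — cumulative fraction after k components = (λ_1 + ... + λ_k) / Σ λ:
  k = 1: 28/40 = 0.7
  k = 2: (28 + 12)/40 = 40/40 = 1

Summary (fraction, with percent):

explained: PC1 0.7 (70%), PC2 0.3 (30%);  cumulative: 0.7, 1


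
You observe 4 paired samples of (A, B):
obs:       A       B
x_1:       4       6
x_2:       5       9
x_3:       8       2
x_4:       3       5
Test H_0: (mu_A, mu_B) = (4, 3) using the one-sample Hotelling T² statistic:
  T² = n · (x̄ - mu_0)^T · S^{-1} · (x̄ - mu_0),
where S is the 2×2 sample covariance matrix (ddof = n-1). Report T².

Step 1 — sample mean vector:
  mean(A) = (4 + 5 + 8 + 3) / 4 = 20/4 = 5
  mean(B) = (6 + 9 + 2 + 5) / 4 = 22/4 = 5.5
  x̄ = (5, 5.5),  deviation x̄ - mu_0 = (5, 5.5) - (4, 3) = (1, 2.5).

Step 2 — sample covariance matrix, S[i,j] = (1/(n-1)) · Σ_k (x_{k,i} - mean_i) · (x_{k,j} - mean_j), divisor n-1 = 3:
  S[A,A] = ((-1)·(-1) + (0)·(0) + (3)·(3) + (-2)·(-2)) / 3 = 14/3 = 4.6667
  S[A,B] = ((-1)·(0.5) + (0)·(3.5) + (3)·(-3.5) + (-2)·(-0.5)) / 3 = -10/3 = -3.3333
  S[B,B] = ((0.5)·(0.5) + (3.5)·(3.5) + (-3.5)·(-3.5) + (-0.5)·(-0.5)) / 3 = 25/3 = 8.3333
  S = [[4.6667, -3.3333],
 [-3.3333, 8.3333]].

Step 3 — invert S. det(S) = 4.6667·8.3333 - (-3.3333)² = 27.7778.
  S^{-1} = (1/det) · [[d, -b], [-b, a]] = [[0.3, 0.12],
 [0.12, 0.168]].

Step 4 — quadratic form (x̄ - mu_0)^T · S^{-1} · (x̄ - mu_0):
  S^{-1} · (x̄ - mu_0) = (0.6, 0.54),
  (x̄ - mu_0)^T · [...] = (1)·(0.6) + (2.5)·(0.54) = 1.95.

Step 5 — scale by n: T² = 4 · 1.95 = 7.8.

T² ≈ 7.8


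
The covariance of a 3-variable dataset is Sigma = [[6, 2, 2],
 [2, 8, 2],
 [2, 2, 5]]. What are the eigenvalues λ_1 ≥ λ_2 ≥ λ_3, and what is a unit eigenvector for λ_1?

Step 1 — characteristic polynomial p(λ) = det(λI - Sigma) = λ³ - tr·λ² + c_1·λ - det, where tr = trace, c_1 = sum of the principal 2×2 minors, det = det(Sigma):
  tr = 6 + 8 + 5 = 19,
  c_1 = (6·8 - (2)²) + (6·5 - (2)²) + (8·5 - (2)²) = 44 + 26 + 36 = 106,
  det = 6·(8·5 - (2)²) - (2)·((2)·5 - (2)·(2)) + (2)·((2)·(2) - 8·(2)) = 6·(36) - (2)·(6) + (2)·(-12) = 180.
  So p(λ) = λ³ - 19λ² + 106λ - 180.
Step 2 — look for an integer root (rational root theorem: any rational root is an integer divisor of 180). Testing λ = 5:
  p(5) = 125 - 475 + 530 - 180 = 0  ✓
  Dividing out (λ - 5): p(λ) = (λ - 5)(λ² - 14λ + 36).
Step 3 — remaining eigenvalues from the quadratic λ² - 14λ + 36 = 0:
  Δ = 14² - 4·36 = 196 - 144 = 52,  λ = (14 ± √52)/2 = (14 ± 7.2111)/2 ≈ 10.6056 or 3.3944.
  Sorted: λ_1 = 10.6056,  λ_2 = 5,  λ_3 = 3.3944  (check: sum = 19 = tr ✓).

Step 4 — unit eigenvector for λ_1 ≈ 10.6056: v spans the null space of (Sigma - λ_1 I), whose rows are
  r_1 = (-4.6056, 2, 2),  r_2 = (2, -2.6056, 2),  r_3 = (2, 2, -5.6056).
  v is orthogonal to every row, so take v ∝ r_1 × r_2 = ((2)·(2) - (2)·(-2.6056), (2)·(2) - (-4.6056)·(2), (-4.6056)·(-2.6056) - (2)·(2)) ≈ (9.2111, 13.2111, 8).
  Let u = (9.2111, 13.2111, 8).
  ||u|| = √((9.2111)² + (13.2111)² + (8)²) = √(323.3776) ≈ 17.9827,  v_1 = u/||u|| ≈ (0.5122, 0.7347, 0.4449) (||v_1|| = 1).

λ_1 = 10.6056,  λ_2 = 5,  λ_3 = 3.3944;  v_1 ≈ (0.5122, 0.7347, 0.4449)
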